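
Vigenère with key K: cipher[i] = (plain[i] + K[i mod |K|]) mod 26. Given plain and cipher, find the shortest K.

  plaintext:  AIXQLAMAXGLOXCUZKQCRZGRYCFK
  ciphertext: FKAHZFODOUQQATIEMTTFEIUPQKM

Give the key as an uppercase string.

FCDRO

  i= 0: F-A =  5 → F
  i= 1: K-I =  2 → C
  i= 2: A-X =  3 → D
  i= 3: H-Q = 17 → R
  i= 4: Z-L = 14 → O
  i= 5: F-A =  5 → F
  i= 6: O-M =  2 → C
  i= 7: D-A =  3 → D
  i= 8: O-X = 17 → R
  i= 9: U-G = 14 → O
  i=10: Q-L =  5 → F
  i=11: Q-O =  2 → C
  i=12: A-X =  3 → D
  i=13: T-C = 17 → R
  i=14: I-U = 14 → O
  i=15: E-Z =  5 → F
  i=16: M-K =  2 → C
  i=17: T-Q =  3 → D
  i=18: T-C = 17 → R
  i=19: F-R = 14 → O
  i=20: E-Z =  5 → F
  i=21: I-G =  2 → C
  i=22: U-R =  3 → D
  i=23: P-Y = 17 → R
  i=24: Q-C = 14 → O
  i=25: K-F =  5 → F
  i=26: M-K =  2 → C
  shifts repeat with period 5: FCDRO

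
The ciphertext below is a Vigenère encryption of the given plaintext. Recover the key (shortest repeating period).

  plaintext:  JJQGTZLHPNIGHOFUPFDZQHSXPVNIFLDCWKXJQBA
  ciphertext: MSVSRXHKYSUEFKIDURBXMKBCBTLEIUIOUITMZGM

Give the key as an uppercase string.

  i= 0: M-J =  3 → D
  i= 1: S-J =  9 → J
  i= 2: V-Q =  5 → F
  i= 3: S-G = 12 → M
  i= 4: R-T = 24 → Y
  i= 5: X-Z = 24 → Y
  i= 6: H-L = 22 → W
  i= 7: K-H =  3 → D
  i= 8: Y-P =  9 → J
  i= 9: S-N =  5 → F
  i=10: U-I = 12 → M
  i=11: E-G = 24 → Y
  i=12: F-H = 24 → Y
  i=13: K-O = 22 → W
  i=14: I-F =  3 → D
  i=15: D-U =  9 → J
  i=16: U-P =  5 → F
  i=17: R-F = 12 → M
  i=18: B-D = 24 → Y
  i=19: X-Z = 24 → Y
  i=20: M-Q = 22 → W
  i=21: K-H =  3 → D
  i=22: B-S =  9 → J
  i=23: C-X =  5 → F
  i=24: B-P = 12 → M
  i=25: T-V = 24 → Y
  i=26: L-N = 24 → Y
  i=27: E-I = 22 → W
  i=28: I-F =  3 → D
  i=29: U-L =  9 → J
  i=30: I-D =  5 → F
  i=31: O-C = 12 → M
  i=32: U-W = 24 → Y
  i=33: I-K = 24 → Y
  i=34: T-X = 22 → W
  i=35: M-J =  3 → D
  i=36: Z-Q =  9 → J
  i=37: G-B =  5 → F
  i=38: M-A = 12 → M
  shifts repeat with period 7: DJFMYYW

DJFMYYW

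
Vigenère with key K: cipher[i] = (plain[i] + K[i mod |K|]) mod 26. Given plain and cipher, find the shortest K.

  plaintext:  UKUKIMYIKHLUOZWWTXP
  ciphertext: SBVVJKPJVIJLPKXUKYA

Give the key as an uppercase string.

  i= 0: S-U = 24 → Y
  i= 1: B-K = 17 → R
  i= 2: V-U =  1 → B
  i= 3: V-K = 11 → L
  i= 4: J-I =  1 → B
  i= 5: K-M = 24 → Y
  i= 6: P-Y = 17 → R
  i= 7: J-I =  1 → B
  i= 8: V-K = 11 → L
  i= 9: I-H =  1 → B
  i=10: J-L = 24 → Y
  i=11: L-U = 17 → R
  i=12: P-O =  1 → B
  i=13: K-Z = 11 → L
  i=14: X-W =  1 → B
  i=15: U-W = 24 → Y
  i=16: K-T = 17 → R
  i=17: Y-X =  1 → B
  i=18: A-P = 11 → L
  shifts repeat with period 5: YRBLB

YRBLB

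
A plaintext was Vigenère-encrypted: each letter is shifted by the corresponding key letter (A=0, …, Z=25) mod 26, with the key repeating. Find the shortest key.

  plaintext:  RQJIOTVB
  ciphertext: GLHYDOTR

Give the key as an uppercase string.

  i= 0: G-R = 15 → P
  i= 1: L-Q = 21 → V
  i= 2: H-J = 24 → Y
  i= 3: Y-I = 16 → Q
  i= 4: D-O = 15 → P
  i= 5: O-T = 21 → V
  i= 6: T-V = 24 → Y
  i= 7: R-B = 16 → Q
  shifts repeat with period 4: PVYQ

PVYQ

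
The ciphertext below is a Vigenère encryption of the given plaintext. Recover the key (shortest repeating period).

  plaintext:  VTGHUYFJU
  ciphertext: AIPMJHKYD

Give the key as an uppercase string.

  i= 0: A-V =  5 → F
  i= 1: I-T = 15 → P
  i= 2: P-G =  9 → J
  i= 3: M-H =  5 → F
  i= 4: J-U = 15 → P
  i= 5: H-Y =  9 → J
  i= 6: K-F =  5 → F
  i= 7: Y-J = 15 → P
  i= 8: D-U =  9 → J
  shifts repeat with period 3: FPJ

FPJ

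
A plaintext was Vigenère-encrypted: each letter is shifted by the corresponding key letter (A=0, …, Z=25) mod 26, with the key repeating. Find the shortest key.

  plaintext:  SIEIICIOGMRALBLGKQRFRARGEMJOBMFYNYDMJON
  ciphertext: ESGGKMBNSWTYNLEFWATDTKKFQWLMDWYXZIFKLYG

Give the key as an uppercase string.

MKCYCKTZ

  i= 0: E-S = 12 → M
  i= 1: S-I = 10 → K
  i= 2: G-E =  2 → C
  i= 3: G-I = 24 → Y
  i= 4: K-I =  2 → C
  i= 5: M-C = 10 → K
  i= 6: B-I = 19 → T
  i= 7: N-O = 25 → Z
  i= 8: S-G = 12 → M
  i= 9: W-M = 10 → K
  i=10: T-R =  2 → C
  i=11: Y-A = 24 → Y
  i=12: N-L =  2 → C
  i=13: L-B = 10 → K
  i=14: E-L = 19 → T
  i=15: F-G = 25 → Z
  i=16: W-K = 12 → M
  i=17: A-Q = 10 → K
  i=18: T-R =  2 → C
  i=19: D-F = 24 → Y
  i=20: T-R =  2 → C
  i=21: K-A = 10 → K
  i=22: K-R = 19 → T
  i=23: F-G = 25 → Z
  i=24: Q-E = 12 → M
  i=25: W-M = 10 → K
  i=26: L-J =  2 → C
  i=27: M-O = 24 → Y
  i=28: D-B =  2 → C
  i=29: W-M = 10 → K
  i=30: Y-F = 19 → T
  i=31: X-Y = 25 → Z
  i=32: Z-N = 12 → M
  i=33: I-Y = 10 → K
  i=34: F-D =  2 → C
  i=35: K-M = 24 → Y
  i=36: L-J =  2 → C
  i=37: Y-O = 10 → K
  i=38: G-N = 19 → T
  shifts repeat with period 8: MKCYCKTZ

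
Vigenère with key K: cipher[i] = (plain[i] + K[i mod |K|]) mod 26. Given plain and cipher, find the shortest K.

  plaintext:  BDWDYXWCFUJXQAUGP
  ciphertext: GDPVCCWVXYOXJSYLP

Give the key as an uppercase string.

FATSE

  i= 0: G-B =  5 → F
  i= 1: D-D =  0 → A
  i= 2: P-W = 19 → T
  i= 3: V-D = 18 → S
  i= 4: C-Y =  4 → E
  i= 5: C-X =  5 → F
  i= 6: W-W =  0 → A
  i= 7: V-C = 19 → T
  i= 8: X-F = 18 → S
  i= 9: Y-U =  4 → E
  i=10: O-J =  5 → F
  i=11: X-X =  0 → A
  i=12: J-Q = 19 → T
  i=13: S-A = 18 → S
  i=14: Y-U =  4 → E
  i=15: L-G =  5 → F
  i=16: P-P =  0 → A
  shifts repeat with period 5: FATSE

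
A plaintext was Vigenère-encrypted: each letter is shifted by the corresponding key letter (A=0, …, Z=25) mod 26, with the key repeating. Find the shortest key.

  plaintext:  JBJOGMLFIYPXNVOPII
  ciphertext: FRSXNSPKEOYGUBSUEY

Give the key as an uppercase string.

WQJJHGEF

  i= 0: F-J = 22 → W
  i= 1: R-B = 16 → Q
  i= 2: S-J =  9 → J
  i= 3: X-O =  9 → J
  i= 4: N-G =  7 → H
  i= 5: S-M =  6 → G
  i= 6: P-L =  4 → E
  i= 7: K-F =  5 → F
  i= 8: E-I = 22 → W
  i= 9: O-Y = 16 → Q
  i=10: Y-P =  9 → J
  i=11: G-X =  9 → J
  i=12: U-N =  7 → H
  i=13: B-V =  6 → G
  i=14: S-O =  4 → E
  i=15: U-P =  5 → F
  i=16: E-I = 22 → W
  i=17: Y-I = 16 → Q
  shifts repeat with period 8: WQJJHGEF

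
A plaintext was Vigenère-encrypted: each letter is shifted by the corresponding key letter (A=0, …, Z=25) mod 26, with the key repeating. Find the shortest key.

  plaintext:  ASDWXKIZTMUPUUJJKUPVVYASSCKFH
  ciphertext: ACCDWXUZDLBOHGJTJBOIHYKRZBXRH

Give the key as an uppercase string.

AKZHZNM

  i= 0: A-A =  0 → A
  i= 1: C-S = 10 → K
  i= 2: C-D = 25 → Z
  i= 3: D-W =  7 → H
  i= 4: W-X = 25 → Z
  i= 5: X-K = 13 → N
  i= 6: U-I = 12 → M
  i= 7: Z-Z =  0 → A
  i= 8: D-T = 10 → K
  i= 9: L-M = 25 → Z
  i=10: B-U =  7 → H
  i=11: O-P = 25 → Z
  i=12: H-U = 13 → N
  i=13: G-U = 12 → M
  i=14: J-J =  0 → A
  i=15: T-J = 10 → K
  i=16: J-K = 25 → Z
  i=17: B-U =  7 → H
  i=18: O-P = 25 → Z
  i=19: I-V = 13 → N
  i=20: H-V = 12 → M
  i=21: Y-Y =  0 → A
  i=22: K-A = 10 → K
  i=23: R-S = 25 → Z
  i=24: Z-S =  7 → H
  i=25: B-C = 25 → Z
  i=26: X-K = 13 → N
  i=27: R-F = 12 → M
  i=28: H-H =  0 → A
  shifts repeat with period 7: AKZHZNM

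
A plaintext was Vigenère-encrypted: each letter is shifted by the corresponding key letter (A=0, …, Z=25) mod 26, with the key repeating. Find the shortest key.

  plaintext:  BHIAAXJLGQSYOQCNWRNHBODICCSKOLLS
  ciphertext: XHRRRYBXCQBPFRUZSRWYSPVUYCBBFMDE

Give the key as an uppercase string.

WAJRRBSM

  i= 0: X-B = 22 → W
  i= 1: H-H =  0 → A
  i= 2: R-I =  9 → J
  i= 3: R-A = 17 → R
  i= 4: R-A = 17 → R
  i= 5: Y-X =  1 → B
  i= 6: B-J = 18 → S
  i= 7: X-L = 12 → M
  i= 8: C-G = 22 → W
  i= 9: Q-Q =  0 → A
  i=10: B-S =  9 → J
  i=11: P-Y = 17 → R
  i=12: F-O = 17 → R
  i=13: R-Q =  1 → B
  i=14: U-C = 18 → S
  i=15: Z-N = 12 → M
  i=16: S-W = 22 → W
  i=17: R-R =  0 → A
  i=18: W-N =  9 → J
  i=19: Y-H = 17 → R
  i=20: S-B = 17 → R
  i=21: P-O =  1 → B
  i=22: V-D = 18 → S
  i=23: U-I = 12 → M
  i=24: Y-C = 22 → W
  i=25: C-C =  0 → A
  i=26: B-S =  9 → J
  i=27: B-K = 17 → R
  i=28: F-O = 17 → R
  i=29: M-L =  1 → B
  i=30: D-L = 18 → S
  i=31: E-S = 12 → M
  shifts repeat with period 8: WAJRRBSM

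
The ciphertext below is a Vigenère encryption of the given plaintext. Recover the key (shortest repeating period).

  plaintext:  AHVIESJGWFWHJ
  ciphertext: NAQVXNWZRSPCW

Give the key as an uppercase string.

  i= 0: N-A = 13 → N
  i= 1: A-H = 19 → T
  i= 2: Q-V = 21 → V
  i= 3: V-I = 13 → N
  i= 4: X-E = 19 → T
  i= 5: N-S = 21 → V
  i= 6: W-J = 13 → N
  i= 7: Z-G = 19 → T
  i= 8: R-W = 21 → V
  i= 9: S-F = 13 → N
  i=10: P-W = 19 → T
  i=11: C-H = 21 → V
  i=12: W-J = 13 → N
  shifts repeat with period 3: NTV

NTV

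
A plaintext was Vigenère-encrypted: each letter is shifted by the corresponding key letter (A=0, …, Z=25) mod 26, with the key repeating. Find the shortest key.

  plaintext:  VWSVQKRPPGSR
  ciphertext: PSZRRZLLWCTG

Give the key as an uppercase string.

UWHWBP

  i= 0: P-V = 20 → U
  i= 1: S-W = 22 → W
  i= 2: Z-S =  7 → H
  i= 3: R-V = 22 → W
  i= 4: R-Q =  1 → B
  i= 5: Z-K = 15 → P
  i= 6: L-R = 20 → U
  i= 7: L-P = 22 → W
  i= 8: W-P =  7 → H
  i= 9: C-G = 22 → W
  i=10: T-S =  1 → B
  i=11: G-R = 15 → P
  shifts repeat with period 6: UWHWBP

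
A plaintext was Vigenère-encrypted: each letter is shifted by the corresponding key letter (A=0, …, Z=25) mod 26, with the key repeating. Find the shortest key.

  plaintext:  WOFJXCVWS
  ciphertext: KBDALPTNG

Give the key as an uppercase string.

ONYR

  i= 0: K-W = 14 → O
  i= 1: B-O = 13 → N
  i= 2: D-F = 24 → Y
  i= 3: A-J = 17 → R
  i= 4: L-X = 14 → O
  i= 5: P-C = 13 → N
  i= 6: T-V = 24 → Y
  i= 7: N-W = 17 → R
  i= 8: G-S = 14 → O
  shifts repeat with period 4: ONYR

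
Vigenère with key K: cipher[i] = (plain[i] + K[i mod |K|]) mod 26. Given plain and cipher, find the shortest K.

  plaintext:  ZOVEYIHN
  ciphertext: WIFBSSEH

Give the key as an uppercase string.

  i= 0: W-Z = 23 → X
  i= 1: I-O = 20 → U
  i= 2: F-V = 10 → K
  i= 3: B-E = 23 → X
  i= 4: S-Y = 20 → U
  i= 5: S-I = 10 → K
  i= 6: E-H = 23 → X
  i= 7: H-N = 20 → U
  shifts repeat with period 3: XUK

XUK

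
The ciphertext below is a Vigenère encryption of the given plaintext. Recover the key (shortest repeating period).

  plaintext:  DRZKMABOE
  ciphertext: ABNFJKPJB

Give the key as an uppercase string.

  i= 0: A-D = 23 → X
  i= 1: B-R = 10 → K
  i= 2: N-Z = 14 → O
  i= 3: F-K = 21 → V
  i= 4: J-M = 23 → X
  i= 5: K-A = 10 → K
  i= 6: P-B = 14 → O
  i= 7: J-O = 21 → V
  i= 8: B-E = 23 → X
  shifts repeat with period 4: XKOV

XKOV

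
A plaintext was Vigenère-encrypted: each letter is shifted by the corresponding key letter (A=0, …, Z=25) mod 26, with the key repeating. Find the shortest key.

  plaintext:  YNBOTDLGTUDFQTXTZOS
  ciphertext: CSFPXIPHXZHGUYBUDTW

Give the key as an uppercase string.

  i= 0: C-Y =  4 → E
  i= 1: S-N =  5 → F
  i= 2: F-B =  4 → E
  i= 3: P-O =  1 → B
  i= 4: X-T =  4 → E
  i= 5: I-D =  5 → F
  i= 6: P-L =  4 → E
  i= 7: H-G =  1 → B
  i= 8: X-T =  4 → E
  i= 9: Z-U =  5 → F
  i=10: H-D =  4 → E
  i=11: G-F =  1 → B
  i=12: U-Q =  4 → E
  i=13: Y-T =  5 → F
  i=14: B-X =  4 → E
  i=15: U-T =  1 → B
  i=16: D-Z =  4 → E
  i=17: T-O =  5 → F
  i=18: W-S =  4 → E
  shifts repeat with period 4: EFEB

EFEB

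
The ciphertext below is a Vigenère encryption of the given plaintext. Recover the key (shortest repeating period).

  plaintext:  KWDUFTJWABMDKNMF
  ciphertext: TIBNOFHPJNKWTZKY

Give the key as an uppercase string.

  i= 0: T-K =  9 → J
  i= 1: I-W = 12 → M
  i= 2: B-D = 24 → Y
  i= 3: N-U = 19 → T
  i= 4: O-F =  9 → J
  i= 5: F-T = 12 → M
  i= 6: H-J = 24 → Y
  i= 7: P-W = 19 → T
  i= 8: J-A =  9 → J
  i= 9: N-B = 12 → M
  i=10: K-M = 24 → Y
  i=11: W-D = 19 → T
  i=12: T-K =  9 → J
  i=13: Z-N = 12 → M
  i=14: K-M = 24 → Y
  i=15: Y-F = 19 → T
  shifts repeat with period 4: JMYT

JMYT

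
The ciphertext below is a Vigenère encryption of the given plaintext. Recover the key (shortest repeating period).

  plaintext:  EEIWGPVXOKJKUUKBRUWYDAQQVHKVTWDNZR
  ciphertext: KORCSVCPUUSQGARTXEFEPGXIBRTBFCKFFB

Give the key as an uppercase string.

GKJGMGHS

  i= 0: K-E =  6 → G
  i= 1: O-E = 10 → K
  i= 2: R-I =  9 → J
  i= 3: C-W =  6 → G
  i= 4: S-G = 12 → M
  i= 5: V-P =  6 → G
  i= 6: C-V =  7 → H
  i= 7: P-X = 18 → S
  i= 8: U-O =  6 → G
  i= 9: U-K = 10 → K
  i=10: S-J =  9 → J
  i=11: Q-K =  6 → G
  i=12: G-U = 12 → M
  i=13: A-U =  6 → G
  i=14: R-K =  7 → H
  i=15: T-B = 18 → S
  i=16: X-R =  6 → G
  i=17: E-U = 10 → K
  i=18: F-W =  9 → J
  i=19: E-Y =  6 → G
  i=20: P-D = 12 → M
  i=21: G-A =  6 → G
  i=22: X-Q =  7 → H
  i=23: I-Q = 18 → S
  i=24: B-V =  6 → G
  i=25: R-H = 10 → K
  i=26: T-K =  9 → J
  i=27: B-V =  6 → G
  i=28: F-T = 12 → M
  i=29: C-W =  6 → G
  i=30: K-D =  7 → H
  i=31: F-N = 18 → S
  i=32: F-Z =  6 → G
  i=33: B-R = 10 → K
  shifts repeat with period 8: GKJGMGHS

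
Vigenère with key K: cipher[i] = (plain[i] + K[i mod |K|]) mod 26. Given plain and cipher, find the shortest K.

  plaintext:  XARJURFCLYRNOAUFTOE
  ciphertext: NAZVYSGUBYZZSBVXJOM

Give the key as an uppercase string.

  i= 0: N-X = 16 → Q
  i= 1: A-A =  0 → A
  i= 2: Z-R =  8 → I
  i= 3: V-J = 12 → M
  i= 4: Y-U =  4 → E
  i= 5: S-R =  1 → B
  i= 6: G-F =  1 → B
  i= 7: U-C = 18 → S
  i= 8: B-L = 16 → Q
  i= 9: Y-Y =  0 → A
  i=10: Z-R =  8 → I
  i=11: Z-N = 12 → M
  i=12: S-O =  4 → E
  i=13: B-A =  1 → B
  i=14: V-U =  1 → B
  i=15: X-F = 18 → S
  i=16: J-T = 16 → Q
  i=17: O-O =  0 → A
  i=18: M-E =  8 → I
  shifts repeat with period 8: QAIMEBBS

QAIMEBBS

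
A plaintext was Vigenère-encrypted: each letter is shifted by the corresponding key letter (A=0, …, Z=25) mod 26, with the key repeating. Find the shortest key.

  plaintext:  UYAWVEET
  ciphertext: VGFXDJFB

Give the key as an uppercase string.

  i= 0: V-U =  1 → B
  i= 1: G-Y =  8 → I
  i= 2: F-A =  5 → F
  i= 3: X-W =  1 → B
  i= 4: D-V =  8 → I
  i= 5: J-E =  5 → F
  i= 6: F-E =  1 → B
  i= 7: B-T =  8 → I
  shifts repeat with period 3: BIF

BIF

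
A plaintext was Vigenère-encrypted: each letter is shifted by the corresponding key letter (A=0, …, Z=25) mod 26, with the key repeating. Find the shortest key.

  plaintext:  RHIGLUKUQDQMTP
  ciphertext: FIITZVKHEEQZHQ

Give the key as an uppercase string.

  i= 0: F-R = 14 → O
  i= 1: I-H =  1 → B
  i= 2: I-I =  0 → A
  i= 3: T-G = 13 → N
  i= 4: Z-L = 14 → O
  i= 5: V-U =  1 → B
  i= 6: K-K =  0 → A
  i= 7: H-U = 13 → N
  i= 8: E-Q = 14 → O
  i= 9: E-D =  1 → B
  i=10: Q-Q =  0 → A
  i=11: Z-M = 13 → N
  i=12: H-T = 14 → O
  i=13: Q-P =  1 → B
  shifts repeat with period 4: OBAN

OBAN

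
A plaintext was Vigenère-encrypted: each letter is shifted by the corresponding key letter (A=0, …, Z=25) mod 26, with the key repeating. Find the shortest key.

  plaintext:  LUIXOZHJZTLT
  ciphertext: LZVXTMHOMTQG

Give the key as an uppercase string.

AFN

  i= 0: L-L =  0 → A
  i= 1: Z-U =  5 → F
  i= 2: V-I = 13 → N
  i= 3: X-X =  0 → A
  i= 4: T-O =  5 → F
  i= 5: M-Z = 13 → N
  i= 6: H-H =  0 → A
  i= 7: O-J =  5 → F
  i= 8: M-Z = 13 → N
  i= 9: T-T =  0 → A
  i=10: Q-L =  5 → F
  i=11: G-T = 13 → N
  shifts repeat with period 3: AFN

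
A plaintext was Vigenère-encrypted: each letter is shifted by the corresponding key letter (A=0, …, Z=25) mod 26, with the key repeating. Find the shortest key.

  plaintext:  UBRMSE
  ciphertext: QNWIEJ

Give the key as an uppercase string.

  i= 0: Q-U = 22 → W
  i= 1: N-B = 12 → M
  i= 2: W-R =  5 → F
  i= 3: I-M = 22 → W
  i= 4: E-S = 12 → M
  i= 5: J-E =  5 → F
  shifts repeat with period 3: WMF

WMF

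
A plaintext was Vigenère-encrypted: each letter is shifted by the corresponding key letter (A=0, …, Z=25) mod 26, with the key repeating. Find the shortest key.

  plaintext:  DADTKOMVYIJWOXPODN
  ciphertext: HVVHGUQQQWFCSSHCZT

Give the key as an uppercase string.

  i= 0: H-D =  4 → E
  i= 1: V-A = 21 → V
  i= 2: V-D = 18 → S
  i= 3: H-T = 14 → O
  i= 4: G-K = 22 → W
  i= 5: U-O =  6 → G
  i= 6: Q-M =  4 → E
  i= 7: Q-V = 21 → V
  i= 8: Q-Y = 18 → S
  i= 9: W-I = 14 → O
  i=10: F-J = 22 → W
  i=11: C-W =  6 → G
  i=12: S-O =  4 → E
  i=13: S-X = 21 → V
  i=14: H-P = 18 → S
  i=15: C-O = 14 → O
  i=16: Z-D = 22 → W
  i=17: T-N =  6 → G
  shifts repeat with period 6: EVSOWG

EVSOWG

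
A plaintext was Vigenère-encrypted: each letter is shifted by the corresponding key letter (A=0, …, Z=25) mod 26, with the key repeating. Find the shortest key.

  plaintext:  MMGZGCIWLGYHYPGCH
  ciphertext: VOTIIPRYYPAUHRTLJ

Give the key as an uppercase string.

  i= 0: V-M =  9 → J
  i= 1: O-M =  2 → C
  i= 2: T-G = 13 → N
  i= 3: I-Z =  9 → J
  i= 4: I-G =  2 → C
  i= 5: P-C = 13 → N
  i= 6: R-I =  9 → J
  i= 7: Y-W =  2 → C
  i= 8: Y-L = 13 → N
  i= 9: P-G =  9 → J
  i=10: A-Y =  2 → C
  i=11: U-H = 13 → N
  i=12: H-Y =  9 → J
  i=13: R-P =  2 → C
  i=14: T-G = 13 → N
  i=15: L-C =  9 → J
  i=16: J-H =  2 → C
  shifts repeat with period 3: JCN

JCN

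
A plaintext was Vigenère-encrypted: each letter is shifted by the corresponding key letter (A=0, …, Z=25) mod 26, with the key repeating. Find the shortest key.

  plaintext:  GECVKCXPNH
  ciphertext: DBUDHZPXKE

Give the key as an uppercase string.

  i= 0: D-G = 23 → X
  i= 1: B-E = 23 → X
  i= 2: U-C = 18 → S
  i= 3: D-V =  8 → I
  i= 4: H-K = 23 → X
  i= 5: Z-C = 23 → X
  i= 6: P-X = 18 → S
  i= 7: X-P =  8 → I
  i= 8: K-N = 23 → X
  i= 9: E-H = 23 → X
  shifts repeat with period 4: XXSI

XXSI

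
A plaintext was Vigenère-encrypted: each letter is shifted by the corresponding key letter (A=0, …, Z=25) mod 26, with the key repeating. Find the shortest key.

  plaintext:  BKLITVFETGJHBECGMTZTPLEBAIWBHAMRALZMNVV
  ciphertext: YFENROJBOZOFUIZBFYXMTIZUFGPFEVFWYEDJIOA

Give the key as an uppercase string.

  i= 0: Y-B = 23 → X
  i= 1: F-K = 21 → V
  i= 2: E-L = 19 → T
  i= 3: N-I =  5 → F
  i= 4: R-T = 24 → Y
  i= 5: O-V = 19 → T
  i= 6: J-F =  4 → E
  i= 7: B-E = 23 → X
  i= 8: O-T = 21 → V
  i= 9: Z-G = 19 → T
  i=10: O-J =  5 → F
  i=11: F-H = 24 → Y
  i=12: U-B = 19 → T
  i=13: I-E =  4 → E
  i=14: Z-C = 23 → X
  i=15: B-G = 21 → V
  i=16: F-M = 19 → T
  i=17: Y-T =  5 → F
  i=18: X-Z = 24 → Y
  i=19: M-T = 19 → T
  i=20: T-P =  4 → E
  i=21: I-L = 23 → X
  i=22: Z-E = 21 → V
  i=23: U-B = 19 → T
  i=24: F-A =  5 → F
  i=25: G-I = 24 → Y
  i=26: P-W = 19 → T
  i=27: F-B =  4 → E
  i=28: E-H = 23 → X
  i=29: V-A = 21 → V
  i=30: F-M = 19 → T
  i=31: W-R =  5 → F
  i=32: Y-A = 24 → Y
  i=33: E-L = 19 → T
  i=34: D-Z =  4 → E
  i=35: J-M = 23 → X
  i=36: I-N = 21 → V
  i=37: O-V = 19 → T
  i=38: A-V =  5 → F
  shifts repeat with period 7: XVTFYTE

XVTFYTE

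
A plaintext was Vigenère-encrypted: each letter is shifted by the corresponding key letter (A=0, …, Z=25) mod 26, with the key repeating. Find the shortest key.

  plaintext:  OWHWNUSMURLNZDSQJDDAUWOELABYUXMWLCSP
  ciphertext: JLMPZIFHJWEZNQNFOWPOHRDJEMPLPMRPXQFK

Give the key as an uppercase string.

VPFTMON

  i= 0: J-O = 21 → V
  i= 1: L-W = 15 → P
  i= 2: M-H =  5 → F
  i= 3: P-W = 19 → T
  i= 4: Z-N = 12 → M
  i= 5: I-U = 14 → O
  i= 6: F-S = 13 → N
  i= 7: H-M = 21 → V
  i= 8: J-U = 15 → P
  i= 9: W-R =  5 → F
  i=10: E-L = 19 → T
  i=11: Z-N = 12 → M
  i=12: N-Z = 14 → O
  i=13: Q-D = 13 → N
  i=14: N-S = 21 → V
  i=15: F-Q = 15 → P
  i=16: O-J =  5 → F
  i=17: W-D = 19 → T
  i=18: P-D = 12 → M
  i=19: O-A = 14 → O
  i=20: H-U = 13 → N
  i=21: R-W = 21 → V
  i=22: D-O = 15 → P
  i=23: J-E =  5 → F
  i=24: E-L = 19 → T
  i=25: M-A = 12 → M
  i=26: P-B = 14 → O
  i=27: L-Y = 13 → N
  i=28: P-U = 21 → V
  i=29: M-X = 15 → P
  i=30: R-M =  5 → F
  i=31: P-W = 19 → T
  i=32: X-L = 12 → M
  i=33: Q-C = 14 → O
  i=34: F-S = 13 → N
  i=35: K-P = 21 → V
  shifts repeat with period 7: VPFTMON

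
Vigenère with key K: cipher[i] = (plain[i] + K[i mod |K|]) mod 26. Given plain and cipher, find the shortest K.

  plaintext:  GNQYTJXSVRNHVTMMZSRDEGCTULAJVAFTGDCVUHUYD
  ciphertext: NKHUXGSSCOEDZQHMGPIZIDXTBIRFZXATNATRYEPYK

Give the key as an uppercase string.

  i= 0: N-G =  7 → H
  i= 1: K-N = 23 → X
  i= 2: H-Q = 17 → R
  i= 3: U-Y = 22 → W
  i= 4: X-T =  4 → E
  i= 5: G-J = 23 → X
  i= 6: S-X = 21 → V
  i= 7: S-S =  0 → A
  i= 8: C-V =  7 → H
  i= 9: O-R = 23 → X
  i=10: E-N = 17 → R
  i=11: D-H = 22 → W
  i=12: Z-V =  4 → E
  i=13: Q-T = 23 → X
  i=14: H-M = 21 → V
  i=15: M-M =  0 → A
  i=16: G-Z =  7 → H
  i=17: P-S = 23 → X
  i=18: I-R = 17 → R
  i=19: Z-D = 22 → W
  i=20: I-E =  4 → E
  i=21: D-G = 23 → X
  i=22: X-C = 21 → V
  i=23: T-T =  0 → A
  i=24: B-U =  7 → H
  i=25: I-L = 23 → X
  i=26: R-A = 17 → R
  i=27: F-J = 22 → W
  i=28: Z-V =  4 → E
  i=29: X-A = 23 → X
  i=30: A-F = 21 → V
  i=31: T-T =  0 → A
  i=32: N-G =  7 → H
  i=33: A-D = 23 → X
  i=34: T-C = 17 → R
  i=35: R-V = 22 → W
  i=36: Y-U =  4 → E
  i=37: E-H = 23 → X
  i=38: P-U = 21 → V
  i=39: Y-Y =  0 → A
  i=40: K-D =  7 → H
  shifts repeat with period 8: HXRWEXVA

HXRWEXVA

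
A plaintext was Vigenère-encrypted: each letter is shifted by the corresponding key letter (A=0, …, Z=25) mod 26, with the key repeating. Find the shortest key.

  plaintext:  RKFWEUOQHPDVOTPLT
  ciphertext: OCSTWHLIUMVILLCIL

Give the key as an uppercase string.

XSN

  i= 0: O-R = 23 → X
  i= 1: C-K = 18 → S
  i= 2: S-F = 13 → N
  i= 3: T-W = 23 → X
  i= 4: W-E = 18 → S
  i= 5: H-U = 13 → N
  i= 6: L-O = 23 → X
  i= 7: I-Q = 18 → S
  i= 8: U-H = 13 → N
  i= 9: M-P = 23 → X
  i=10: V-D = 18 → S
  i=11: I-V = 13 → N
  i=12: L-O = 23 → X
  i=13: L-T = 18 → S
  i=14: C-P = 13 → N
  i=15: I-L = 23 → X
  i=16: L-T = 18 → S
  shifts repeat with period 3: XSN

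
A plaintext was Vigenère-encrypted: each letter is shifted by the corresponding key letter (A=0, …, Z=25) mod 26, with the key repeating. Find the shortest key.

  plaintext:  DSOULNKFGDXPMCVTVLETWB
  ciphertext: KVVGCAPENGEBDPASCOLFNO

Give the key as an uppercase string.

HDHMRNFZ

  i= 0: K-D =  7 → H
  i= 1: V-S =  3 → D
  i= 2: V-O =  7 → H
  i= 3: G-U = 12 → M
  i= 4: C-L = 17 → R
  i= 5: A-N = 13 → N
  i= 6: P-K =  5 → F
  i= 7: E-F = 25 → Z
  i= 8: N-G =  7 → H
  i= 9: G-D =  3 → D
  i=10: E-X =  7 → H
  i=11: B-P = 12 → M
  i=12: D-M = 17 → R
  i=13: P-C = 13 → N
  i=14: A-V =  5 → F
  i=15: S-T = 25 → Z
  i=16: C-V =  7 → H
  i=17: O-L =  3 → D
  i=18: L-E =  7 → H
  i=19: F-T = 12 → M
  i=20: N-W = 17 → R
  i=21: O-B = 13 → N
  shifts repeat with period 8: HDHMRNFZ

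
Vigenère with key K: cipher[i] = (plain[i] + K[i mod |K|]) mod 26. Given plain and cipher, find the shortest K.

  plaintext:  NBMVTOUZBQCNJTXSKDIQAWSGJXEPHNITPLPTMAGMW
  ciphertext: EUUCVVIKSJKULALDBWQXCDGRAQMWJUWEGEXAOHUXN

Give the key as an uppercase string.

  i= 0: E-N = 17 → R
  i= 1: U-B = 19 → T
  i= 2: U-M =  8 → I
  i= 3: C-V =  7 → H
  i= 4: V-T =  2 → C
  i= 5: V-O =  7 → H
  i= 6: I-U = 14 → O
  i= 7: K-Z = 11 → L
  i= 8: S-B = 17 → R
  i= 9: J-Q = 19 → T
  i=10: K-C =  8 → I
  i=11: U-N =  7 → H
  i=12: L-J =  2 → C
  i=13: A-T =  7 → H
  i=14: L-X = 14 → O
  i=15: D-S = 11 → L
  i=16: B-K = 17 → R
  i=17: W-D = 19 → T
  i=18: Q-I =  8 → I
  i=19: X-Q =  7 → H
  i=20: C-A =  2 → C
  i=21: D-W =  7 → H
  i=22: G-S = 14 → O
  i=23: R-G = 11 → L
  i=24: A-J = 17 → R
  i=25: Q-X = 19 → T
  i=26: M-E =  8 → I
  i=27: W-P =  7 → H
  i=28: J-H =  2 → C
  i=29: U-N =  7 → H
  i=30: W-I = 14 → O
  i=31: E-T = 11 → L
  i=32: G-P = 17 → R
  i=33: E-L = 19 → T
  i=34: X-P =  8 → I
  i=35: A-T =  7 → H
  i=36: O-M =  2 → C
  i=37: H-A =  7 → H
  i=38: U-G = 14 → O
  i=39: X-M = 11 → L
  i=40: N-W = 17 → R
  shifts repeat with period 8: RTIHCHOL

RTIHCHOL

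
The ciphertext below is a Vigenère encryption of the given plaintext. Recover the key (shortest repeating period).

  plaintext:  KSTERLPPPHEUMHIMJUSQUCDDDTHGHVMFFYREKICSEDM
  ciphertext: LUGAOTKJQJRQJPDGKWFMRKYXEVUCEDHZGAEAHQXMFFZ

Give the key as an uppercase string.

BCNWXIVU

  i= 0: L-K =  1 → B
  i= 1: U-S =  2 → C
  i= 2: G-T = 13 → N
  i= 3: A-E = 22 → W
  i= 4: O-R = 23 → X
  i= 5: T-L =  8 → I
  i= 6: K-P = 21 → V
  i= 7: J-P = 20 → U
  i= 8: Q-P =  1 → B
  i= 9: J-H =  2 → C
  i=10: R-E = 13 → N
  i=11: Q-U = 22 → W
  i=12: J-M = 23 → X
  i=13: P-H =  8 → I
  i=14: D-I = 21 → V
  i=15: G-M = 20 → U
  i=16: K-J =  1 → B
  i=17: W-U =  2 → C
  i=18: F-S = 13 → N
  i=19: M-Q = 22 → W
  i=20: R-U = 23 → X
  i=21: K-C =  8 → I
  i=22: Y-D = 21 → V
  i=23: X-D = 20 → U
  i=24: E-D =  1 → B
  i=25: V-T =  2 → C
  i=26: U-H = 13 → N
  i=27: C-G = 22 → W
  i=28: E-H = 23 → X
  i=29: D-V =  8 → I
  i=30: H-M = 21 → V
  i=31: Z-F = 20 → U
  i=32: G-F =  1 → B
  i=33: A-Y =  2 → C
  i=34: E-R = 13 → N
  i=35: A-E = 22 → W
  i=36: H-K = 23 → X
  i=37: Q-I =  8 → I
  i=38: X-C = 21 → V
  i=39: M-S = 20 → U
  i=40: F-E =  1 → B
  i=41: F-D =  2 → C
  i=42: Z-M = 13 → N
  shifts repeat with period 8: BCNWXIVU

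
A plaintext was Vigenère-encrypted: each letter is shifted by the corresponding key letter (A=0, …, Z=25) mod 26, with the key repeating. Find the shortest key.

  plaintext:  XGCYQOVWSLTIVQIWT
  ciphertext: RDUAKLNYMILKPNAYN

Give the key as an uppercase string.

  i= 0: R-X = 20 → U
  i= 1: D-G = 23 → X
  i= 2: U-C = 18 → S
  i= 3: A-Y =  2 → C
  i= 4: K-Q = 20 → U
  i= 5: L-O = 23 → X
  i= 6: N-V = 18 → S
  i= 7: Y-W =  2 → C
  i= 8: M-S = 20 → U
  i= 9: I-L = 23 → X
  i=10: L-T = 18 → S
  i=11: K-I =  2 → C
  i=12: P-V = 20 → U
  i=13: N-Q = 23 → X
  i=14: A-I = 18 → S
  i=15: Y-W =  2 → C
  i=16: N-T = 20 → U
  shifts repeat with period 4: UXSC

UXSC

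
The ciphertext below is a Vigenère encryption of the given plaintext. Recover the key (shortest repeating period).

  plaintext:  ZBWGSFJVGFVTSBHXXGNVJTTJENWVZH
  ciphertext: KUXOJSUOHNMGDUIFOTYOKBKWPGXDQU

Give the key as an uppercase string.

  i= 0: K-Z = 11 → L
  i= 1: U-B = 19 → T
  i= 2: X-W =  1 → B
  i= 3: O-G =  8 → I
  i= 4: J-S = 17 → R
  i= 5: S-F = 13 → N
  i= 6: U-J = 11 → L
  i= 7: O-V = 19 → T
  i= 8: H-G =  1 → B
  i= 9: N-F =  8 → I
  i=10: M-V = 17 → R
  i=11: G-T = 13 → N
  i=12: D-S = 11 → L
  i=13: U-B = 19 → T
  i=14: I-H =  1 → B
  i=15: F-X =  8 → I
  i=16: O-X = 17 → R
  i=17: T-G = 13 → N
  i=18: Y-N = 11 → L
  i=19: O-V = 19 → T
  i=20: K-J =  1 → B
  i=21: B-T =  8 → I
  i=22: K-T = 17 → R
  i=23: W-J = 13 → N
  i=24: P-E = 11 → L
  i=25: G-N = 19 → T
  i=26: X-W =  1 → B
  i=27: D-V =  8 → I
  i=28: Q-Z = 17 → R
  i=29: U-H = 13 → N
  shifts repeat with period 6: LTBIRN

LTBIRN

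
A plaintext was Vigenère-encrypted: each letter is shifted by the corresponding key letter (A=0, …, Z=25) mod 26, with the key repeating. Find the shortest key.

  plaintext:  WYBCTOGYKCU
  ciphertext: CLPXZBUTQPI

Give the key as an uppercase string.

  i= 0: C-W =  6 → G
  i= 1: L-Y = 13 → N
  i= 2: P-B = 14 → O
  i= 3: X-C = 21 → V
  i= 4: Z-T =  6 → G
  i= 5: B-O = 13 → N
  i= 6: U-G = 14 → O
  i= 7: T-Y = 21 → V
  i= 8: Q-K =  6 → G
  i= 9: P-C = 13 → N
  i=10: I-U = 14 → O
  shifts repeat with period 4: GNOV

GNOV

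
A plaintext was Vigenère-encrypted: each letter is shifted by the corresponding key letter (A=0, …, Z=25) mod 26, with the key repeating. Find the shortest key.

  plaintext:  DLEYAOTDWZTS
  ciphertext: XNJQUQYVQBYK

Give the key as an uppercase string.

  i= 0: X-D = 20 → U
  i= 1: N-L =  2 → C
  i= 2: J-E =  5 → F
  i= 3: Q-Y = 18 → S
  i= 4: U-A = 20 → U
  i= 5: Q-O =  2 → C
  i= 6: Y-T =  5 → F
  i= 7: V-D = 18 → S
  i= 8: Q-W = 20 → U
  i= 9: B-Z =  2 → C
  i=10: Y-T =  5 → F
  i=11: K-S = 18 → S
  shifts repeat with period 4: UCFS

UCFS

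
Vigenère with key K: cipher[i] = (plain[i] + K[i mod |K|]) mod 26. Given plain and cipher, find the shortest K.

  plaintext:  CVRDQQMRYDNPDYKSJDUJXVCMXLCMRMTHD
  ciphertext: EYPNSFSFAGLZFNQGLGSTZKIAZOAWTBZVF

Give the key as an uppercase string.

  i= 0: E-C =  2 → C
  i= 1: Y-V =  3 → D
  i= 2: P-R = 24 → Y
  i= 3: N-D = 10 → K
  i= 4: S-Q =  2 → C
  i= 5: F-Q = 15 → P
  i= 6: S-M =  6 → G
  i= 7: F-R = 14 → O
  i= 8: A-Y =  2 → C
  i= 9: G-D =  3 → D
  i=10: L-N = 24 → Y
  i=11: Z-P = 10 → K
  i=12: F-D =  2 → C
  i=13: N-Y = 15 → P
  i=14: Q-K =  6 → G
  i=15: G-S = 14 → O
  i=16: L-J =  2 → C
  i=17: G-D =  3 → D
  i=18: S-U = 24 → Y
  i=19: T-J = 10 → K
  i=20: Z-X =  2 → C
  i=21: K-V = 15 → P
  i=22: I-C =  6 → G
  i=23: A-M = 14 → O
  i=24: Z-X =  2 → C
  i=25: O-L =  3 → D
  i=26: A-C = 24 → Y
  i=27: W-M = 10 → K
  i=28: T-R =  2 → C
  i=29: B-M = 15 → P
  i=30: Z-T =  6 → G
  i=31: V-H = 14 → O
  i=32: F-D =  2 → C
  shifts repeat with period 8: CDYKCPGO

CDYKCPGO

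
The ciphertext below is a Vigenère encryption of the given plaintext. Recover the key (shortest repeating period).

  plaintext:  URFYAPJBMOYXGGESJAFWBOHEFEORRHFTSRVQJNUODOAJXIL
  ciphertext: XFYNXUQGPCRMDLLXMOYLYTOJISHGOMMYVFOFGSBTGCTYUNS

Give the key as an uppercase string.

DOTPXFHF

  i= 0: X-U =  3 → D
  i= 1: F-R = 14 → O
  i= 2: Y-F = 19 → T
  i= 3: N-Y = 15 → P
  i= 4: X-A = 23 → X
  i= 5: U-P =  5 → F
  i= 6: Q-J =  7 → H
  i= 7: G-B =  5 → F
  i= 8: P-M =  3 → D
  i= 9: C-O = 14 → O
  i=10: R-Y = 19 → T
  i=11: M-X = 15 → P
  i=12: D-G = 23 → X
  i=13: L-G =  5 → F
  i=14: L-E =  7 → H
  i=15: X-S =  5 → F
  i=16: M-J =  3 → D
  i=17: O-A = 14 → O
  i=18: Y-F = 19 → T
  i=19: L-W = 15 → P
  i=20: Y-B = 23 → X
  i=21: T-O =  5 → F
  i=22: O-H =  7 → H
  i=23: J-E =  5 → F
  i=24: I-F =  3 → D
  i=25: S-E = 14 → O
  i=26: H-O = 19 → T
  i=27: G-R = 15 → P
  i=28: O-R = 23 → X
  i=29: M-H =  5 → F
  i=30: M-F =  7 → H
  i=31: Y-T =  5 → F
  i=32: V-S =  3 → D
  i=33: F-R = 14 → O
  i=34: O-V = 19 → T
  i=35: F-Q = 15 → P
  i=36: G-J = 23 → X
  i=37: S-N =  5 → F
  i=38: B-U =  7 → H
  i=39: T-O =  5 → F
  i=40: G-D =  3 → D
  i=41: C-O = 14 → O
  i=42: T-A = 19 → T
  i=43: Y-J = 15 → P
  i=44: U-X = 23 → X
  i=45: N-I =  5 → F
  i=46: S-L =  7 → H
  shifts repeat with period 8: DOTPXFHF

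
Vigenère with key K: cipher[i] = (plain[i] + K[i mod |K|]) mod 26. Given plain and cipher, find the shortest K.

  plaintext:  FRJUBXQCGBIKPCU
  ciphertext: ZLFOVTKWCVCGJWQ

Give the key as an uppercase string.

  i= 0: Z-F = 20 → U
  i= 1: L-R = 20 → U
  i= 2: F-J = 22 → W
  i= 3: O-U = 20 → U
  i= 4: V-B = 20 → U
  i= 5: T-X = 22 → W
  i= 6: K-Q = 20 → U
  i= 7: W-C = 20 → U
  i= 8: C-G = 22 → W
  i= 9: V-B = 20 → U
  i=10: C-I = 20 → U
  i=11: G-K = 22 → W
  i=12: J-P = 20 → U
  i=13: W-C = 20 → U
  i=14: Q-U = 22 → W
  shifts repeat with period 3: UUW

UUW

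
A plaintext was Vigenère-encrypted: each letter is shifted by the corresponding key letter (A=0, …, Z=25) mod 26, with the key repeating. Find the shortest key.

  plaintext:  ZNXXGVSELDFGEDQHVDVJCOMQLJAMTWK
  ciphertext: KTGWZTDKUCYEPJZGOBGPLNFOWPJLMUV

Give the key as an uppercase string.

  i= 0: K-Z = 11 → L
  i= 1: T-N =  6 → G
  i= 2: G-X =  9 → J
  i= 3: W-X = 25 → Z
  i= 4: Z-G = 19 → T
  i= 5: T-V = 24 → Y
  i= 6: D-S = 11 → L
  i= 7: K-E =  6 → G
  i= 8: U-L =  9 → J
  i= 9: C-D = 25 → Z
  i=10: Y-F = 19 → T
  i=11: E-G = 24 → Y
  i=12: P-E = 11 → L
  i=13: J-D =  6 → G
  i=14: Z-Q =  9 → J
  i=15: G-H = 25 → Z
  i=16: O-V = 19 → T
  i=17: B-D = 24 → Y
  i=18: G-V = 11 → L
  i=19: P-J =  6 → G
  i=20: L-C =  9 → J
  i=21: N-O = 25 → Z
  i=22: F-M = 19 → T
  i=23: O-Q = 24 → Y
  i=24: W-L = 11 → L
  i=25: P-J =  6 → G
  i=26: J-A =  9 → J
  i=27: L-M = 25 → Z
  i=28: M-T = 19 → T
  i=29: U-W = 24 → Y
  i=30: V-K = 11 → L
  shifts repeat with period 6: LGJZTY

LGJZTY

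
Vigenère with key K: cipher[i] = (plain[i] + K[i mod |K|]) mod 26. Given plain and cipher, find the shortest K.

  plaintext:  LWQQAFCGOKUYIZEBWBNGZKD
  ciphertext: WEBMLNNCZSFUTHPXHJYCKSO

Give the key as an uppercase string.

LILW

  i= 0: W-L = 11 → L
  i= 1: E-W =  8 → I
  i= 2: B-Q = 11 → L
  i= 3: M-Q = 22 → W
  i= 4: L-A = 11 → L
  i= 5: N-F =  8 → I
  i= 6: N-C = 11 → L
  i= 7: C-G = 22 → W
  i= 8: Z-O = 11 → L
  i= 9: S-K =  8 → I
  i=10: F-U = 11 → L
  i=11: U-Y = 22 → W
  i=12: T-I = 11 → L
  i=13: H-Z =  8 → I
  i=14: P-E = 11 → L
  i=15: X-B = 22 → W
  i=16: H-W = 11 → L
  i=17: J-B =  8 → I
  i=18: Y-N = 11 → L
  i=19: C-G = 22 → W
  i=20: K-Z = 11 → L
  i=21: S-K =  8 → I
  i=22: O-D = 11 → L
  shifts repeat with period 4: LILW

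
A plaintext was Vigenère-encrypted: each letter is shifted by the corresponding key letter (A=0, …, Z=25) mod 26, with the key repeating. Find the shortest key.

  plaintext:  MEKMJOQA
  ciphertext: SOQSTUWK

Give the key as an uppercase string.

GKG

  i= 0: S-M =  6 → G
  i= 1: O-E = 10 → K
  i= 2: Q-K =  6 → G
  i= 3: S-M =  6 → G
  i= 4: T-J = 10 → K
  i= 5: U-O =  6 → G
  i= 6: W-Q =  6 → G
  i= 7: K-A = 10 → K
  shifts repeat with period 3: GKG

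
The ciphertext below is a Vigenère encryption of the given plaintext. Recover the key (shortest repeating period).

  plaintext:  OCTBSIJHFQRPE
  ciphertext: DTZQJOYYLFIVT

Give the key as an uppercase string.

PRG

  i= 0: D-O = 15 → P
  i= 1: T-C = 17 → R
  i= 2: Z-T =  6 → G
  i= 3: Q-B = 15 → P
  i= 4: J-S = 17 → R
  i= 5: O-I =  6 → G
  i= 6: Y-J = 15 → P
  i= 7: Y-H = 17 → R
  i= 8: L-F =  6 → G
  i= 9: F-Q = 15 → P
  i=10: I-R = 17 → R
  i=11: V-P =  6 → G
  i=12: T-E = 15 → P
  shifts repeat with period 3: PRG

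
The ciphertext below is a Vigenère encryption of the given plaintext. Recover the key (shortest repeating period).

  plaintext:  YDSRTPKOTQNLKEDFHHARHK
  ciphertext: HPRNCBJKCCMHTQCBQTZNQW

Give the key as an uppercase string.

  i= 0: H-Y =  9 → J
  i= 1: P-D = 12 → M
  i= 2: R-S = 25 → Z
  i= 3: N-R = 22 → W
  i= 4: C-T =  9 → J
  i= 5: B-P = 12 → M
  i= 6: J-K = 25 → Z
  i= 7: K-O = 22 → W
  i= 8: C-T =  9 → J
  i= 9: C-Q = 12 → M
  i=10: M-N = 25 → Z
  i=11: H-L = 22 → W
  i=12: T-K =  9 → J
  i=13: Q-E = 12 → M
  i=14: C-D = 25 → Z
  i=15: B-F = 22 → W
  i=16: Q-H =  9 → J
  i=17: T-H = 12 → M
  i=18: Z-A = 25 → Z
  i=19: N-R = 22 → W
  i=20: Q-H =  9 → J
  i=21: W-K = 12 → M
  shifts repeat with period 4: JMZW

JMZW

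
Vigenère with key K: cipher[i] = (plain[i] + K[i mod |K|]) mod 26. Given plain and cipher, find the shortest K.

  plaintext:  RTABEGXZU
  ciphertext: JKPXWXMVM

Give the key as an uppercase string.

SRPW

  i= 0: J-R = 18 → S
  i= 1: K-T = 17 → R
  i= 2: P-A = 15 → P
  i= 3: X-B = 22 → W
  i= 4: W-E = 18 → S
  i= 5: X-G = 17 → R
  i= 6: M-X = 15 → P
  i= 7: V-Z = 22 → W
  i= 8: M-U = 18 → S
  shifts repeat with period 4: SRPW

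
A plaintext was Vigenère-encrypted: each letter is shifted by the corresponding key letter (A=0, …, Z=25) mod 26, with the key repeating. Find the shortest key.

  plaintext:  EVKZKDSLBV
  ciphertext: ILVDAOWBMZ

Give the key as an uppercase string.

  i= 0: I-E =  4 → E
  i= 1: L-V = 16 → Q
  i= 2: V-K = 11 → L
  i= 3: D-Z =  4 → E
  i= 4: A-K = 16 → Q
  i= 5: O-D = 11 → L
  i= 6: W-S =  4 → E
  i= 7: B-L = 16 → Q
  i= 8: M-B = 11 → L
  i= 9: Z-V =  4 → E
  shifts repeat with period 3: EQL

EQL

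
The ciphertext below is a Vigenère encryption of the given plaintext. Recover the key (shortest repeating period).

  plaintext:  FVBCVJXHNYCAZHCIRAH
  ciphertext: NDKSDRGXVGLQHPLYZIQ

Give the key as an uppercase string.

  i= 0: N-F =  8 → I
  i= 1: D-V =  8 → I
  i= 2: K-B =  9 → J
  i= 3: S-C = 16 → Q
  i= 4: D-V =  8 → I
  i= 5: R-J =  8 → I
  i= 6: G-X =  9 → J
  i= 7: X-H = 16 → Q
  i= 8: V-N =  8 → I
  i= 9: G-Y =  8 → I
  i=10: L-C =  9 → J
  i=11: Q-A = 16 → Q
  i=12: H-Z =  8 → I
  i=13: P-H =  8 → I
  i=14: L-C =  9 → J
  i=15: Y-I = 16 → Q
  i=16: Z-R =  8 → I
  i=17: I-A =  8 → I
  i=18: Q-H =  9 → J
  shifts repeat with period 4: IIJQ

IIJQ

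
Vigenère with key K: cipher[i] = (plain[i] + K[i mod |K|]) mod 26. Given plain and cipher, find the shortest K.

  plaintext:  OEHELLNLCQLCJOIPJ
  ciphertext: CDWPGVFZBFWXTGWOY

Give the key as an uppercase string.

OZPLVKS

  i= 0: C-O = 14 → O
  i= 1: D-E = 25 → Z
  i= 2: W-H = 15 → P
  i= 3: P-E = 11 → L
  i= 4: G-L = 21 → V
  i= 5: V-L = 10 → K
  i= 6: F-N = 18 → S
  i= 7: Z-L = 14 → O
  i= 8: B-C = 25 → Z
  i= 9: F-Q = 15 → P
  i=10: W-L = 11 → L
  i=11: X-C = 21 → V
  i=12: T-J = 10 → K
  i=13: G-O = 18 → S
  i=14: W-I = 14 → O
  i=15: O-P = 25 → Z
  i=16: Y-J = 15 → P
  shifts repeat with period 7: OZPLVKS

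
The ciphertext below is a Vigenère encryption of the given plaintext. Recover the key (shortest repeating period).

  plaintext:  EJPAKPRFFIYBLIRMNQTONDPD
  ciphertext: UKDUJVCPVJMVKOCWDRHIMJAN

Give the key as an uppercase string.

  i= 0: U-E = 16 → Q
  i= 1: K-J =  1 → B
  i= 2: D-P = 14 → O
  i= 3: U-A = 20 → U
  i= 4: J-K = 25 → Z
  i= 5: V-P =  6 → G
  i= 6: C-R = 11 → L
  i= 7: P-F = 10 → K
  i= 8: V-F = 16 → Q
  i= 9: J-I =  1 → B
  i=10: M-Y = 14 → O
  i=11: V-B = 20 → U
  i=12: K-L = 25 → Z
  i=13: O-I =  6 → G
  i=14: C-R = 11 → L
  i=15: W-M = 10 → K
  i=16: D-N = 16 → Q
  i=17: R-Q =  1 → B
  i=18: H-T = 14 → O
  i=19: I-O = 20 → U
  i=20: M-N = 25 → Z
  i=21: J-D =  6 → G
  i=22: A-P = 11 → L
  i=23: N-D = 10 → K
  shifts repeat with period 8: QBOUZGLK

QBOUZGLK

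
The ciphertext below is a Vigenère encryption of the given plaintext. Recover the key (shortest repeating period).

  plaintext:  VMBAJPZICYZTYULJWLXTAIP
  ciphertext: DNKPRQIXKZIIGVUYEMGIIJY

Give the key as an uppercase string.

IBJP

  i= 0: D-V =  8 → I
  i= 1: N-M =  1 → B
  i= 2: K-B =  9 → J
  i= 3: P-A = 15 → P
  i= 4: R-J =  8 → I
  i= 5: Q-P =  1 → B
  i= 6: I-Z =  9 → J
  i= 7: X-I = 15 → P
  i= 8: K-C =  8 → I
  i= 9: Z-Y =  1 → B
  i=10: I-Z =  9 → J
  i=11: I-T = 15 → P
  i=12: G-Y =  8 → I
  i=13: V-U =  1 → B
  i=14: U-L =  9 → J
  i=15: Y-J = 15 → P
  i=16: E-W =  8 → I
  i=17: M-L =  1 → B
  i=18: G-X =  9 → J
  i=19: I-T = 15 → P
  i=20: I-A =  8 → I
  i=21: J-I =  1 → B
  i=22: Y-P =  9 → J
  shifts repeat with period 4: IBJP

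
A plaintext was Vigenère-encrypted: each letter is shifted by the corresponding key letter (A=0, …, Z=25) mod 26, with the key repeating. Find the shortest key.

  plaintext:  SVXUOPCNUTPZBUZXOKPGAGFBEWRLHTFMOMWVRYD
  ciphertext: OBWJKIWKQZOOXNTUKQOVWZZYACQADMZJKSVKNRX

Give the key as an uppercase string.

  i= 0: O-S = 22 → W
  i= 1: B-V =  6 → G
  i= 2: W-X = 25 → Z
  i= 3: J-U = 15 → P
  i= 4: K-O = 22 → W
  i= 5: I-P = 19 → T
  i= 6: W-C = 20 → U
  i= 7: K-N = 23 → X
  i= 8: Q-U = 22 → W
  i= 9: Z-T =  6 → G
  i=10: O-P = 25 → Z
  i=11: O-Z = 15 → P
  i=12: X-B = 22 → W
  i=13: N-U = 19 → T
  i=14: T-Z = 20 → U
  i=15: U-X = 23 → X
  i=16: K-O = 22 → W
  i=17: Q-K =  6 → G
  i=18: O-P = 25 → Z
  i=19: V-G = 15 → P
  i=20: W-A = 22 → W
  i=21: Z-G = 19 → T
  i=22: Z-F = 20 → U
  i=23: Y-B = 23 → X
  i=24: A-E = 22 → W
  i=25: C-W =  6 → G
  i=26: Q-R = 25 → Z
  i=27: A-L = 15 → P
  i=28: D-H = 22 → W
  i=29: M-T = 19 → T
  i=30: Z-F = 20 → U
  i=31: J-M = 23 → X
  i=32: K-O = 22 → W
  i=33: S-M =  6 → G
  i=34: V-W = 25 → Z
  i=35: K-V = 15 → P
  i=36: N-R = 22 → W
  i=37: R-Y = 19 → T
  i=38: X-D = 20 → U
  shifts repeat with period 8: WGZPWTUX

WGZPWTUX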